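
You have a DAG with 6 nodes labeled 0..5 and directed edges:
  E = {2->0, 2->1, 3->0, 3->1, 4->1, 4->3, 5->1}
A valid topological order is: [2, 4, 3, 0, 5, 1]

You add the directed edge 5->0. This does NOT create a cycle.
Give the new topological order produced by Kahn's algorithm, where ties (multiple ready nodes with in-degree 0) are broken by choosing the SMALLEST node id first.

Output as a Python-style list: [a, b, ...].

Answer: [2, 4, 3, 5, 0, 1]

Derivation:
Old toposort: [2, 4, 3, 0, 5, 1]
Added edge: 5->0
Position of 5 (4) > position of 0 (3). Must reorder: 5 must now come before 0.
Run Kahn's algorithm (break ties by smallest node id):
  initial in-degrees: [3, 4, 0, 1, 0, 0]
  ready (indeg=0): [2, 4, 5]
  pop 2: indeg[0]->2; indeg[1]->3 | ready=[4, 5] | order so far=[2]
  pop 4: indeg[1]->2; indeg[3]->0 | ready=[3, 5] | order so far=[2, 4]
  pop 3: indeg[0]->1; indeg[1]->1 | ready=[5] | order so far=[2, 4, 3]
  pop 5: indeg[0]->0; indeg[1]->0 | ready=[0, 1] | order so far=[2, 4, 3, 5]
  pop 0: no out-edges | ready=[1] | order so far=[2, 4, 3, 5, 0]
  pop 1: no out-edges | ready=[] | order so far=[2, 4, 3, 5, 0, 1]
  Result: [2, 4, 3, 5, 0, 1]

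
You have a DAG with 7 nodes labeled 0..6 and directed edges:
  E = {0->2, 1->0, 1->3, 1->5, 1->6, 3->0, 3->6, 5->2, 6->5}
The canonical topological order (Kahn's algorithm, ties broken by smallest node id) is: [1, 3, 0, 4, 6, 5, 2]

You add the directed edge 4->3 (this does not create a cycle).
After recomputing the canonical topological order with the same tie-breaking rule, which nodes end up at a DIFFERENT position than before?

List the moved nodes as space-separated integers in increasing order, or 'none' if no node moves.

Answer: 0 3 4

Derivation:
Old toposort: [1, 3, 0, 4, 6, 5, 2]
Added edge 4->3
Recompute Kahn (smallest-id tiebreak):
  initial in-degrees: [2, 0, 2, 2, 0, 2, 2]
  ready (indeg=0): [1, 4]
  pop 1: indeg[0]->1; indeg[3]->1; indeg[5]->1; indeg[6]->1 | ready=[4] | order so far=[1]
  pop 4: indeg[3]->0 | ready=[3] | order so far=[1, 4]
  pop 3: indeg[0]->0; indeg[6]->0 | ready=[0, 6] | order so far=[1, 4, 3]
  pop 0: indeg[2]->1 | ready=[6] | order so far=[1, 4, 3, 0]
  pop 6: indeg[5]->0 | ready=[5] | order so far=[1, 4, 3, 0, 6]
  pop 5: indeg[2]->0 | ready=[2] | order so far=[1, 4, 3, 0, 6, 5]
  pop 2: no out-edges | ready=[] | order so far=[1, 4, 3, 0, 6, 5, 2]
New canonical toposort: [1, 4, 3, 0, 6, 5, 2]
Compare positions:
  Node 0: index 2 -> 3 (moved)
  Node 1: index 0 -> 0 (same)
  Node 2: index 6 -> 6 (same)
  Node 3: index 1 -> 2 (moved)
  Node 4: index 3 -> 1 (moved)
  Node 5: index 5 -> 5 (same)
  Node 6: index 4 -> 4 (same)
Nodes that changed position: 0 3 4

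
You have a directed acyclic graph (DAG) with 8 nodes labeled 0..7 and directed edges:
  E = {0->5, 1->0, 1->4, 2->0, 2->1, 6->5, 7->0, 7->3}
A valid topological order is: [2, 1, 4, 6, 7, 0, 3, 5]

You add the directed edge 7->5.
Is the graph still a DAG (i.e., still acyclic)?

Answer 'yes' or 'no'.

Given toposort: [2, 1, 4, 6, 7, 0, 3, 5]
Position of 7: index 4; position of 5: index 7
New edge 7->5: forward
Forward edge: respects the existing order. Still a DAG, same toposort still valid.
Still a DAG? yes

Answer: yes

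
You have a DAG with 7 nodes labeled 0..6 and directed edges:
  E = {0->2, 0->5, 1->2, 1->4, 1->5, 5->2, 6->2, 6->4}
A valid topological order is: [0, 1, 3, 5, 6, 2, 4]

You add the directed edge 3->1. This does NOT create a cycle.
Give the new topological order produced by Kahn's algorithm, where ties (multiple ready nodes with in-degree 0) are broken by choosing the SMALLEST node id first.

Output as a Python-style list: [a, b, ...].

Old toposort: [0, 1, 3, 5, 6, 2, 4]
Added edge: 3->1
Position of 3 (2) > position of 1 (1). Must reorder: 3 must now come before 1.
Run Kahn's algorithm (break ties by smallest node id):
  initial in-degrees: [0, 1, 4, 0, 2, 2, 0]
  ready (indeg=0): [0, 3, 6]
  pop 0: indeg[2]->3; indeg[5]->1 | ready=[3, 6] | order so far=[0]
  pop 3: indeg[1]->0 | ready=[1, 6] | order so far=[0, 3]
  pop 1: indeg[2]->2; indeg[4]->1; indeg[5]->0 | ready=[5, 6] | order so far=[0, 3, 1]
  pop 5: indeg[2]->1 | ready=[6] | order so far=[0, 3, 1, 5]
  pop 6: indeg[2]->0; indeg[4]->0 | ready=[2, 4] | order so far=[0, 3, 1, 5, 6]
  pop 2: no out-edges | ready=[4] | order so far=[0, 3, 1, 5, 6, 2]
  pop 4: no out-edges | ready=[] | order so far=[0, 3, 1, 5, 6, 2, 4]
  Result: [0, 3, 1, 5, 6, 2, 4]

Answer: [0, 3, 1, 5, 6, 2, 4]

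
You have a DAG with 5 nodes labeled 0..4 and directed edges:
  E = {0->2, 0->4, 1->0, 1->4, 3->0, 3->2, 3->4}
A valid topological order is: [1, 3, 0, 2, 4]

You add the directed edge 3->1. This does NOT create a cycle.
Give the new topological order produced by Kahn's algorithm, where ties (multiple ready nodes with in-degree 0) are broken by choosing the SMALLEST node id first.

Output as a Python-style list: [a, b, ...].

Old toposort: [1, 3, 0, 2, 4]
Added edge: 3->1
Position of 3 (1) > position of 1 (0). Must reorder: 3 must now come before 1.
Run Kahn's algorithm (break ties by smallest node id):
  initial in-degrees: [2, 1, 2, 0, 3]
  ready (indeg=0): [3]
  pop 3: indeg[0]->1; indeg[1]->0; indeg[2]->1; indeg[4]->2 | ready=[1] | order so far=[3]
  pop 1: indeg[0]->0; indeg[4]->1 | ready=[0] | order so far=[3, 1]
  pop 0: indeg[2]->0; indeg[4]->0 | ready=[2, 4] | order so far=[3, 1, 0]
  pop 2: no out-edges | ready=[4] | order so far=[3, 1, 0, 2]
  pop 4: no out-edges | ready=[] | order so far=[3, 1, 0, 2, 4]
  Result: [3, 1, 0, 2, 4]

Answer: [3, 1, 0, 2, 4]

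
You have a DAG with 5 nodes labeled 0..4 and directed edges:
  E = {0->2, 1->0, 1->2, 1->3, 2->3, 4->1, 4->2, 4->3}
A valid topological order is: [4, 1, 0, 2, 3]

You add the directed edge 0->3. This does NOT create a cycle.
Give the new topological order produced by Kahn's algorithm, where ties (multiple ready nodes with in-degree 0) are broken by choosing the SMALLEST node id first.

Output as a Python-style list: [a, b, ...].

Old toposort: [4, 1, 0, 2, 3]
Added edge: 0->3
Position of 0 (2) < position of 3 (4). Old order still valid.
Run Kahn's algorithm (break ties by smallest node id):
  initial in-degrees: [1, 1, 3, 4, 0]
  ready (indeg=0): [4]
  pop 4: indeg[1]->0; indeg[2]->2; indeg[3]->3 | ready=[1] | order so far=[4]
  pop 1: indeg[0]->0; indeg[2]->1; indeg[3]->2 | ready=[0] | order so far=[4, 1]
  pop 0: indeg[2]->0; indeg[3]->1 | ready=[2] | order so far=[4, 1, 0]
  pop 2: indeg[3]->0 | ready=[3] | order so far=[4, 1, 0, 2]
  pop 3: no out-edges | ready=[] | order so far=[4, 1, 0, 2, 3]
  Result: [4, 1, 0, 2, 3]

Answer: [4, 1, 0, 2, 3]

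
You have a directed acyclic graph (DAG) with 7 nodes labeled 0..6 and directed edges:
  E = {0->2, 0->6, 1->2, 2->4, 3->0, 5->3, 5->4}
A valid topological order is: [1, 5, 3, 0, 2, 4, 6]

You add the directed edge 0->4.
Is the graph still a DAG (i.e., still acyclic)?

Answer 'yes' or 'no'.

Given toposort: [1, 5, 3, 0, 2, 4, 6]
Position of 0: index 3; position of 4: index 5
New edge 0->4: forward
Forward edge: respects the existing order. Still a DAG, same toposort still valid.
Still a DAG? yes

Answer: yes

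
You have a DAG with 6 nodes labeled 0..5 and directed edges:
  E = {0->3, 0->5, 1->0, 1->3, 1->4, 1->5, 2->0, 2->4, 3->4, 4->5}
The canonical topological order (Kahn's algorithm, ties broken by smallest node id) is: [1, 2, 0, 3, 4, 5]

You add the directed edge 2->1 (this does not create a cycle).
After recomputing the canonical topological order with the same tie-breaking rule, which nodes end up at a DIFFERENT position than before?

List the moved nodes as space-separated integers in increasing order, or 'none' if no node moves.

Old toposort: [1, 2, 0, 3, 4, 5]
Added edge 2->1
Recompute Kahn (smallest-id tiebreak):
  initial in-degrees: [2, 1, 0, 2, 3, 3]
  ready (indeg=0): [2]
  pop 2: indeg[0]->1; indeg[1]->0; indeg[4]->2 | ready=[1] | order so far=[2]
  pop 1: indeg[0]->0; indeg[3]->1; indeg[4]->1; indeg[5]->2 | ready=[0] | order so far=[2, 1]
  pop 0: indeg[3]->0; indeg[5]->1 | ready=[3] | order so far=[2, 1, 0]
  pop 3: indeg[4]->0 | ready=[4] | order so far=[2, 1, 0, 3]
  pop 4: indeg[5]->0 | ready=[5] | order so far=[2, 1, 0, 3, 4]
  pop 5: no out-edges | ready=[] | order so far=[2, 1, 0, 3, 4, 5]
New canonical toposort: [2, 1, 0, 3, 4, 5]
Compare positions:
  Node 0: index 2 -> 2 (same)
  Node 1: index 0 -> 1 (moved)
  Node 2: index 1 -> 0 (moved)
  Node 3: index 3 -> 3 (same)
  Node 4: index 4 -> 4 (same)
  Node 5: index 5 -> 5 (same)
Nodes that changed position: 1 2

Answer: 1 2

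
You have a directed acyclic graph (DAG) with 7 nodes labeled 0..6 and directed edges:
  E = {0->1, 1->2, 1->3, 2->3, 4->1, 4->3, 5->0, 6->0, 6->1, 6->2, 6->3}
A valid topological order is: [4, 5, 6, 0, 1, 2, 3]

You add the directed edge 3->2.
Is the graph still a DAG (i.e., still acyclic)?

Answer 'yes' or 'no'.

Given toposort: [4, 5, 6, 0, 1, 2, 3]
Position of 3: index 6; position of 2: index 5
New edge 3->2: backward (u after v in old order)
Backward edge: old toposort is now invalid. Check if this creates a cycle.
Does 2 already reach 3? Reachable from 2: [2, 3]. YES -> cycle!
Still a DAG? no

Answer: no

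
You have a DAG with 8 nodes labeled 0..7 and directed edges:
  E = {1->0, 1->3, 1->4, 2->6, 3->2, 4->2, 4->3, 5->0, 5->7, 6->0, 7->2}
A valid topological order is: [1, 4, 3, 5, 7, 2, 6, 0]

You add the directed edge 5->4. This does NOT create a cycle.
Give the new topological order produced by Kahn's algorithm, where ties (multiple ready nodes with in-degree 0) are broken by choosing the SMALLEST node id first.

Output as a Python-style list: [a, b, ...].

Old toposort: [1, 4, 3, 5, 7, 2, 6, 0]
Added edge: 5->4
Position of 5 (3) > position of 4 (1). Must reorder: 5 must now come before 4.
Run Kahn's algorithm (break ties by smallest node id):
  initial in-degrees: [3, 0, 3, 2, 2, 0, 1, 1]
  ready (indeg=0): [1, 5]
  pop 1: indeg[0]->2; indeg[3]->1; indeg[4]->1 | ready=[5] | order so far=[1]
  pop 5: indeg[0]->1; indeg[4]->0; indeg[7]->0 | ready=[4, 7] | order so far=[1, 5]
  pop 4: indeg[2]->2; indeg[3]->0 | ready=[3, 7] | order so far=[1, 5, 4]
  pop 3: indeg[2]->1 | ready=[7] | order so far=[1, 5, 4, 3]
  pop 7: indeg[2]->0 | ready=[2] | order so far=[1, 5, 4, 3, 7]
  pop 2: indeg[6]->0 | ready=[6] | order so far=[1, 5, 4, 3, 7, 2]
  pop 6: indeg[0]->0 | ready=[0] | order so far=[1, 5, 4, 3, 7, 2, 6]
  pop 0: no out-edges | ready=[] | order so far=[1, 5, 4, 3, 7, 2, 6, 0]
  Result: [1, 5, 4, 3, 7, 2, 6, 0]

Answer: [1, 5, 4, 3, 7, 2, 6, 0]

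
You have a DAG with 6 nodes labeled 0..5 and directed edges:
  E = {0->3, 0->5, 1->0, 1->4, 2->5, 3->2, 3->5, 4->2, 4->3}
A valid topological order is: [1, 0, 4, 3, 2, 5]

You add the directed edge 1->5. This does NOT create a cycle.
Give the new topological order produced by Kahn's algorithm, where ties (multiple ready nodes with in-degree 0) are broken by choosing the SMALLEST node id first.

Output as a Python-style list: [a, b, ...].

Old toposort: [1, 0, 4, 3, 2, 5]
Added edge: 1->5
Position of 1 (0) < position of 5 (5). Old order still valid.
Run Kahn's algorithm (break ties by smallest node id):
  initial in-degrees: [1, 0, 2, 2, 1, 4]
  ready (indeg=0): [1]
  pop 1: indeg[0]->0; indeg[4]->0; indeg[5]->3 | ready=[0, 4] | order so far=[1]
  pop 0: indeg[3]->1; indeg[5]->2 | ready=[4] | order so far=[1, 0]
  pop 4: indeg[2]->1; indeg[3]->0 | ready=[3] | order so far=[1, 0, 4]
  pop 3: indeg[2]->0; indeg[5]->1 | ready=[2] | order so far=[1, 0, 4, 3]
  pop 2: indeg[5]->0 | ready=[5] | order so far=[1, 0, 4, 3, 2]
  pop 5: no out-edges | ready=[] | order so far=[1, 0, 4, 3, 2, 5]
  Result: [1, 0, 4, 3, 2, 5]

Answer: [1, 0, 4, 3, 2, 5]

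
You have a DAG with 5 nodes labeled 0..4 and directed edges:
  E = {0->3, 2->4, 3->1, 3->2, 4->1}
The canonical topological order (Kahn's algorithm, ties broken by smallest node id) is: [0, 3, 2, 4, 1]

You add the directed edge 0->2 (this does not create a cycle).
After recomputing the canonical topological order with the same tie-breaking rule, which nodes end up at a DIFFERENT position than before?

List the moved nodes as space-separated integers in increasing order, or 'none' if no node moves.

Old toposort: [0, 3, 2, 4, 1]
Added edge 0->2
Recompute Kahn (smallest-id tiebreak):
  initial in-degrees: [0, 2, 2, 1, 1]
  ready (indeg=0): [0]
  pop 0: indeg[2]->1; indeg[3]->0 | ready=[3] | order so far=[0]
  pop 3: indeg[1]->1; indeg[2]->0 | ready=[2] | order so far=[0, 3]
  pop 2: indeg[4]->0 | ready=[4] | order so far=[0, 3, 2]
  pop 4: indeg[1]->0 | ready=[1] | order so far=[0, 3, 2, 4]
  pop 1: no out-edges | ready=[] | order so far=[0, 3, 2, 4, 1]
New canonical toposort: [0, 3, 2, 4, 1]
Compare positions:
  Node 0: index 0 -> 0 (same)
  Node 1: index 4 -> 4 (same)
  Node 2: index 2 -> 2 (same)
  Node 3: index 1 -> 1 (same)
  Node 4: index 3 -> 3 (same)
Nodes that changed position: none

Answer: none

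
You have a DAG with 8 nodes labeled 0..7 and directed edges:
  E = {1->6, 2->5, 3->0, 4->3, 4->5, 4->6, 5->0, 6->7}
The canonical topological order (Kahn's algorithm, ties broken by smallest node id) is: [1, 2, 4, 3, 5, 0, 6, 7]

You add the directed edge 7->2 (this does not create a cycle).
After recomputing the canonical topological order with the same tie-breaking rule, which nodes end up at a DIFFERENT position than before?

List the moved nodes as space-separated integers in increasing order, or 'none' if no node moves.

Answer: 0 2 3 4 5 6 7

Derivation:
Old toposort: [1, 2, 4, 3, 5, 0, 6, 7]
Added edge 7->2
Recompute Kahn (smallest-id tiebreak):
  initial in-degrees: [2, 0, 1, 1, 0, 2, 2, 1]
  ready (indeg=0): [1, 4]
  pop 1: indeg[6]->1 | ready=[4] | order so far=[1]
  pop 4: indeg[3]->0; indeg[5]->1; indeg[6]->0 | ready=[3, 6] | order so far=[1, 4]
  pop 3: indeg[0]->1 | ready=[6] | order so far=[1, 4, 3]
  pop 6: indeg[7]->0 | ready=[7] | order so far=[1, 4, 3, 6]
  pop 7: indeg[2]->0 | ready=[2] | order so far=[1, 4, 3, 6, 7]
  pop 2: indeg[5]->0 | ready=[5] | order so far=[1, 4, 3, 6, 7, 2]
  pop 5: indeg[0]->0 | ready=[0] | order so far=[1, 4, 3, 6, 7, 2, 5]
  pop 0: no out-edges | ready=[] | order so far=[1, 4, 3, 6, 7, 2, 5, 0]
New canonical toposort: [1, 4, 3, 6, 7, 2, 5, 0]
Compare positions:
  Node 0: index 5 -> 7 (moved)
  Node 1: index 0 -> 0 (same)
  Node 2: index 1 -> 5 (moved)
  Node 3: index 3 -> 2 (moved)
  Node 4: index 2 -> 1 (moved)
  Node 5: index 4 -> 6 (moved)
  Node 6: index 6 -> 3 (moved)
  Node 7: index 7 -> 4 (moved)
Nodes that changed position: 0 2 3 4 5 6 7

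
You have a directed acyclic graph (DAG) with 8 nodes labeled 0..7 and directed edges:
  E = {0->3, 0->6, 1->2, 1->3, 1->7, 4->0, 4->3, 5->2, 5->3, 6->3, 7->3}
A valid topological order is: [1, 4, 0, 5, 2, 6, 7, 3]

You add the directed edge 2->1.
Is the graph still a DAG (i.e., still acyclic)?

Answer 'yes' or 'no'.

Answer: no

Derivation:
Given toposort: [1, 4, 0, 5, 2, 6, 7, 3]
Position of 2: index 4; position of 1: index 0
New edge 2->1: backward (u after v in old order)
Backward edge: old toposort is now invalid. Check if this creates a cycle.
Does 1 already reach 2? Reachable from 1: [1, 2, 3, 7]. YES -> cycle!
Still a DAG? no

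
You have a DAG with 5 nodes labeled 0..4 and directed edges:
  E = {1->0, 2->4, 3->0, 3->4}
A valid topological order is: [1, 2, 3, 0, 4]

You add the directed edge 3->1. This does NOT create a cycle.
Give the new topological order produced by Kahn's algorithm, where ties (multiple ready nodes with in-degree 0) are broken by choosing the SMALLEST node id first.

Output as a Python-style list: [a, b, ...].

Old toposort: [1, 2, 3, 0, 4]
Added edge: 3->1
Position of 3 (2) > position of 1 (0). Must reorder: 3 must now come before 1.
Run Kahn's algorithm (break ties by smallest node id):
  initial in-degrees: [2, 1, 0, 0, 2]
  ready (indeg=0): [2, 3]
  pop 2: indeg[4]->1 | ready=[3] | order so far=[2]
  pop 3: indeg[0]->1; indeg[1]->0; indeg[4]->0 | ready=[1, 4] | order so far=[2, 3]
  pop 1: indeg[0]->0 | ready=[0, 4] | order so far=[2, 3, 1]
  pop 0: no out-edges | ready=[4] | order so far=[2, 3, 1, 0]
  pop 4: no out-edges | ready=[] | order so far=[2, 3, 1, 0, 4]
  Result: [2, 3, 1, 0, 4]

Answer: [2, 3, 1, 0, 4]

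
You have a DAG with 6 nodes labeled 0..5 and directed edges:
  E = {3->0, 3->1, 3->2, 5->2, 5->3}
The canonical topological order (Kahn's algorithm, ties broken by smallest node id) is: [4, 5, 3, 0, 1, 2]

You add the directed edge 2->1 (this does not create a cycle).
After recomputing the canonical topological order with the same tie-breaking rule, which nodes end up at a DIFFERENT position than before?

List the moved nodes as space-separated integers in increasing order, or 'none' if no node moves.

Answer: 1 2

Derivation:
Old toposort: [4, 5, 3, 0, 1, 2]
Added edge 2->1
Recompute Kahn (smallest-id tiebreak):
  initial in-degrees: [1, 2, 2, 1, 0, 0]
  ready (indeg=0): [4, 5]
  pop 4: no out-edges | ready=[5] | order so far=[4]
  pop 5: indeg[2]->1; indeg[3]->0 | ready=[3] | order so far=[4, 5]
  pop 3: indeg[0]->0; indeg[1]->1; indeg[2]->0 | ready=[0, 2] | order so far=[4, 5, 3]
  pop 0: no out-edges | ready=[2] | order so far=[4, 5, 3, 0]
  pop 2: indeg[1]->0 | ready=[1] | order so far=[4, 5, 3, 0, 2]
  pop 1: no out-edges | ready=[] | order so far=[4, 5, 3, 0, 2, 1]
New canonical toposort: [4, 5, 3, 0, 2, 1]
Compare positions:
  Node 0: index 3 -> 3 (same)
  Node 1: index 4 -> 5 (moved)
  Node 2: index 5 -> 4 (moved)
  Node 3: index 2 -> 2 (same)
  Node 4: index 0 -> 0 (same)
  Node 5: index 1 -> 1 (same)
Nodes that changed position: 1 2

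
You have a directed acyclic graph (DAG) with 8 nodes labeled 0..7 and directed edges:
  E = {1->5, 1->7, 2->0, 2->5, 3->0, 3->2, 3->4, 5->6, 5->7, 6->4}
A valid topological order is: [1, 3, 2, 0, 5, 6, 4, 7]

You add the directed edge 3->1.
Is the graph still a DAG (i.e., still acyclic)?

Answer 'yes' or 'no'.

Given toposort: [1, 3, 2, 0, 5, 6, 4, 7]
Position of 3: index 1; position of 1: index 0
New edge 3->1: backward (u after v in old order)
Backward edge: old toposort is now invalid. Check if this creates a cycle.
Does 1 already reach 3? Reachable from 1: [1, 4, 5, 6, 7]. NO -> still a DAG (reorder needed).
Still a DAG? yes

Answer: yes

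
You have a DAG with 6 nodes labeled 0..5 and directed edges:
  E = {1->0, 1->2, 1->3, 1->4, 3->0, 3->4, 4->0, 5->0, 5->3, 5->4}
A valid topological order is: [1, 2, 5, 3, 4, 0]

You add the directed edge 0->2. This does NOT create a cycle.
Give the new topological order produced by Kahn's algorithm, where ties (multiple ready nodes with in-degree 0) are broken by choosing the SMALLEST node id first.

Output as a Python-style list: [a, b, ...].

Answer: [1, 5, 3, 4, 0, 2]

Derivation:
Old toposort: [1, 2, 5, 3, 4, 0]
Added edge: 0->2
Position of 0 (5) > position of 2 (1). Must reorder: 0 must now come before 2.
Run Kahn's algorithm (break ties by smallest node id):
  initial in-degrees: [4, 0, 2, 2, 3, 0]
  ready (indeg=0): [1, 5]
  pop 1: indeg[0]->3; indeg[2]->1; indeg[3]->1; indeg[4]->2 | ready=[5] | order so far=[1]
  pop 5: indeg[0]->2; indeg[3]->0; indeg[4]->1 | ready=[3] | order so far=[1, 5]
  pop 3: indeg[0]->1; indeg[4]->0 | ready=[4] | order so far=[1, 5, 3]
  pop 4: indeg[0]->0 | ready=[0] | order so far=[1, 5, 3, 4]
  pop 0: indeg[2]->0 | ready=[2] | order so far=[1, 5, 3, 4, 0]
  pop 2: no out-edges | ready=[] | order so far=[1, 5, 3, 4, 0, 2]
  Result: [1, 5, 3, 4, 0, 2]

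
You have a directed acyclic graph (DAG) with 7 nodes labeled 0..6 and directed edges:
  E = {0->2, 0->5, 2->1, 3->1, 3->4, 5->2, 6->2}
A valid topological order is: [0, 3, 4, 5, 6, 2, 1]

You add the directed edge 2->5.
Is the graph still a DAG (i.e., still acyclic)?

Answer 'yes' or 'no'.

Given toposort: [0, 3, 4, 5, 6, 2, 1]
Position of 2: index 5; position of 5: index 3
New edge 2->5: backward (u after v in old order)
Backward edge: old toposort is now invalid. Check if this creates a cycle.
Does 5 already reach 2? Reachable from 5: [1, 2, 5]. YES -> cycle!
Still a DAG? no

Answer: no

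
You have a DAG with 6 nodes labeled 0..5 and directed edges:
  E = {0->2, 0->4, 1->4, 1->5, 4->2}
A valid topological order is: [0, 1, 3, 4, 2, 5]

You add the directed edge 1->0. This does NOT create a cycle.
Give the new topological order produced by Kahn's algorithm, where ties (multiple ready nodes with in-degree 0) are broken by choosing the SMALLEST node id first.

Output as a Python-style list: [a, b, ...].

Old toposort: [0, 1, 3, 4, 2, 5]
Added edge: 1->0
Position of 1 (1) > position of 0 (0). Must reorder: 1 must now come before 0.
Run Kahn's algorithm (break ties by smallest node id):
  initial in-degrees: [1, 0, 2, 0, 2, 1]
  ready (indeg=0): [1, 3]
  pop 1: indeg[0]->0; indeg[4]->1; indeg[5]->0 | ready=[0, 3, 5] | order so far=[1]
  pop 0: indeg[2]->1; indeg[4]->0 | ready=[3, 4, 5] | order so far=[1, 0]
  pop 3: no out-edges | ready=[4, 5] | order so far=[1, 0, 3]
  pop 4: indeg[2]->0 | ready=[2, 5] | order so far=[1, 0, 3, 4]
  pop 2: no out-edges | ready=[5] | order so far=[1, 0, 3, 4, 2]
  pop 5: no out-edges | ready=[] | order so far=[1, 0, 3, 4, 2, 5]
  Result: [1, 0, 3, 4, 2, 5]

Answer: [1, 0, 3, 4, 2, 5]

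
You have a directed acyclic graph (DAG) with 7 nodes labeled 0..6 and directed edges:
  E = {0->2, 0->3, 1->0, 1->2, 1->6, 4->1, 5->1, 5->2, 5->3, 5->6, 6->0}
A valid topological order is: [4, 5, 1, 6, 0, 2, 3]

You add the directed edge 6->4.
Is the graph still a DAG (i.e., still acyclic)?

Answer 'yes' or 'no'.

Given toposort: [4, 5, 1, 6, 0, 2, 3]
Position of 6: index 3; position of 4: index 0
New edge 6->4: backward (u after v in old order)
Backward edge: old toposort is now invalid. Check if this creates a cycle.
Does 4 already reach 6? Reachable from 4: [0, 1, 2, 3, 4, 6]. YES -> cycle!
Still a DAG? no

Answer: no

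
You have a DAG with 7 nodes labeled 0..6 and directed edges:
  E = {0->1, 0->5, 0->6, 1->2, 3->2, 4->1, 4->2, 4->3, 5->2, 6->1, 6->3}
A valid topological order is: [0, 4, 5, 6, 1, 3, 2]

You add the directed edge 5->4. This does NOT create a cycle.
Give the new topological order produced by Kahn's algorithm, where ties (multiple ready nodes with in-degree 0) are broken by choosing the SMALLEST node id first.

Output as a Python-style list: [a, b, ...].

Old toposort: [0, 4, 5, 6, 1, 3, 2]
Added edge: 5->4
Position of 5 (2) > position of 4 (1). Must reorder: 5 must now come before 4.
Run Kahn's algorithm (break ties by smallest node id):
  initial in-degrees: [0, 3, 4, 2, 1, 1, 1]
  ready (indeg=0): [0]
  pop 0: indeg[1]->2; indeg[5]->0; indeg[6]->0 | ready=[5, 6] | order so far=[0]
  pop 5: indeg[2]->3; indeg[4]->0 | ready=[4, 6] | order so far=[0, 5]
  pop 4: indeg[1]->1; indeg[2]->2; indeg[3]->1 | ready=[6] | order so far=[0, 5, 4]
  pop 6: indeg[1]->0; indeg[3]->0 | ready=[1, 3] | order so far=[0, 5, 4, 6]
  pop 1: indeg[2]->1 | ready=[3] | order so far=[0, 5, 4, 6, 1]
  pop 3: indeg[2]->0 | ready=[2] | order so far=[0, 5, 4, 6, 1, 3]
  pop 2: no out-edges | ready=[] | order so far=[0, 5, 4, 6, 1, 3, 2]
  Result: [0, 5, 4, 6, 1, 3, 2]

Answer: [0, 5, 4, 6, 1, 3, 2]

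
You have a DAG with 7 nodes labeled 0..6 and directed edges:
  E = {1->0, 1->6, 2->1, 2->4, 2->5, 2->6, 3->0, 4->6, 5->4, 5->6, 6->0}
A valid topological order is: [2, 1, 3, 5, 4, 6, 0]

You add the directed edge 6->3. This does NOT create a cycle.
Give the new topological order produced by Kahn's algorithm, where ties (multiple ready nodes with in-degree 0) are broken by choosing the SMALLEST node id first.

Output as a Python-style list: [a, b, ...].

Answer: [2, 1, 5, 4, 6, 3, 0]

Derivation:
Old toposort: [2, 1, 3, 5, 4, 6, 0]
Added edge: 6->3
Position of 6 (5) > position of 3 (2). Must reorder: 6 must now come before 3.
Run Kahn's algorithm (break ties by smallest node id):
  initial in-degrees: [3, 1, 0, 1, 2, 1, 4]
  ready (indeg=0): [2]
  pop 2: indeg[1]->0; indeg[4]->1; indeg[5]->0; indeg[6]->3 | ready=[1, 5] | order so far=[2]
  pop 1: indeg[0]->2; indeg[6]->2 | ready=[5] | order so far=[2, 1]
  pop 5: indeg[4]->0; indeg[6]->1 | ready=[4] | order so far=[2, 1, 5]
  pop 4: indeg[6]->0 | ready=[6] | order so far=[2, 1, 5, 4]
  pop 6: indeg[0]->1; indeg[3]->0 | ready=[3] | order so far=[2, 1, 5, 4, 6]
  pop 3: indeg[0]->0 | ready=[0] | order so far=[2, 1, 5, 4, 6, 3]
  pop 0: no out-edges | ready=[] | order so far=[2, 1, 5, 4, 6, 3, 0]
  Result: [2, 1, 5, 4, 6, 3, 0]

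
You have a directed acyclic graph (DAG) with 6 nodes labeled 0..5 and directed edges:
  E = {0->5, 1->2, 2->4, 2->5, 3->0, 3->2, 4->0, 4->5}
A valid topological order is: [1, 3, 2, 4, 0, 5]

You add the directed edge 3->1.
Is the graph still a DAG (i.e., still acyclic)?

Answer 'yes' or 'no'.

Given toposort: [1, 3, 2, 4, 0, 5]
Position of 3: index 1; position of 1: index 0
New edge 3->1: backward (u after v in old order)
Backward edge: old toposort is now invalid. Check if this creates a cycle.
Does 1 already reach 3? Reachable from 1: [0, 1, 2, 4, 5]. NO -> still a DAG (reorder needed).
Still a DAG? yes

Answer: yes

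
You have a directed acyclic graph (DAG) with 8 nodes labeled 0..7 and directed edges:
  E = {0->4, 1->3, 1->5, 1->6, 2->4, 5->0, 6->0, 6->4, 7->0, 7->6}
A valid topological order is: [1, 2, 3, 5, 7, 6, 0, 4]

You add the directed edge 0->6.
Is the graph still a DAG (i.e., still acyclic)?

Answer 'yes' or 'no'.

Answer: no

Derivation:
Given toposort: [1, 2, 3, 5, 7, 6, 0, 4]
Position of 0: index 6; position of 6: index 5
New edge 0->6: backward (u after v in old order)
Backward edge: old toposort is now invalid. Check if this creates a cycle.
Does 6 already reach 0? Reachable from 6: [0, 4, 6]. YES -> cycle!
Still a DAG? no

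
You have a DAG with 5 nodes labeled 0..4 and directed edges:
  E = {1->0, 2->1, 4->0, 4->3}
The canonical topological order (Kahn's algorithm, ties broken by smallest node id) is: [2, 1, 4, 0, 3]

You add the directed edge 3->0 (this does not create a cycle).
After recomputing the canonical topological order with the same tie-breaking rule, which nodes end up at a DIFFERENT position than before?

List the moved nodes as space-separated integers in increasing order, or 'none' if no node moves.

Answer: 0 3

Derivation:
Old toposort: [2, 1, 4, 0, 3]
Added edge 3->0
Recompute Kahn (smallest-id tiebreak):
  initial in-degrees: [3, 1, 0, 1, 0]
  ready (indeg=0): [2, 4]
  pop 2: indeg[1]->0 | ready=[1, 4] | order so far=[2]
  pop 1: indeg[0]->2 | ready=[4] | order so far=[2, 1]
  pop 4: indeg[0]->1; indeg[3]->0 | ready=[3] | order so far=[2, 1, 4]
  pop 3: indeg[0]->0 | ready=[0] | order so far=[2, 1, 4, 3]
  pop 0: no out-edges | ready=[] | order so far=[2, 1, 4, 3, 0]
New canonical toposort: [2, 1, 4, 3, 0]
Compare positions:
  Node 0: index 3 -> 4 (moved)
  Node 1: index 1 -> 1 (same)
  Node 2: index 0 -> 0 (same)
  Node 3: index 4 -> 3 (moved)
  Node 4: index 2 -> 2 (same)
Nodes that changed position: 0 3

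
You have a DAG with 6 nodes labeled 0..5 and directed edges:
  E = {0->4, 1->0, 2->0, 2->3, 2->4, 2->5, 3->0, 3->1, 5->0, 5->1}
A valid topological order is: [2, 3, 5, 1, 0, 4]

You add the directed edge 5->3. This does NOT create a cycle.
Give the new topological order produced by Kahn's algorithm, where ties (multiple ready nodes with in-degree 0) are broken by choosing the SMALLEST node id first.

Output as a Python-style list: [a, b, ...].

Old toposort: [2, 3, 5, 1, 0, 4]
Added edge: 5->3
Position of 5 (2) > position of 3 (1). Must reorder: 5 must now come before 3.
Run Kahn's algorithm (break ties by smallest node id):
  initial in-degrees: [4, 2, 0, 2, 2, 1]
  ready (indeg=0): [2]
  pop 2: indeg[0]->3; indeg[3]->1; indeg[4]->1; indeg[5]->0 | ready=[5] | order so far=[2]
  pop 5: indeg[0]->2; indeg[1]->1; indeg[3]->0 | ready=[3] | order so far=[2, 5]
  pop 3: indeg[0]->1; indeg[1]->0 | ready=[1] | order so far=[2, 5, 3]
  pop 1: indeg[0]->0 | ready=[0] | order so far=[2, 5, 3, 1]
  pop 0: indeg[4]->0 | ready=[4] | order so far=[2, 5, 3, 1, 0]
  pop 4: no out-edges | ready=[] | order so far=[2, 5, 3, 1, 0, 4]
  Result: [2, 5, 3, 1, 0, 4]

Answer: [2, 5, 3, 1, 0, 4]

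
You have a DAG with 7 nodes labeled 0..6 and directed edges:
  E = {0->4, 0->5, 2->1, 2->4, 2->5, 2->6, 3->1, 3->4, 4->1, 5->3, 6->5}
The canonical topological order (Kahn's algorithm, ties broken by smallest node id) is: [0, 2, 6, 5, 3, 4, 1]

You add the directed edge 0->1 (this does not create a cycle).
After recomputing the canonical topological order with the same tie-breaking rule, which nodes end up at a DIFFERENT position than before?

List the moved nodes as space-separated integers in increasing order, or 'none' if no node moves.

Answer: none

Derivation:
Old toposort: [0, 2, 6, 5, 3, 4, 1]
Added edge 0->1
Recompute Kahn (smallest-id tiebreak):
  initial in-degrees: [0, 4, 0, 1, 3, 3, 1]
  ready (indeg=0): [0, 2]
  pop 0: indeg[1]->3; indeg[4]->2; indeg[5]->2 | ready=[2] | order so far=[0]
  pop 2: indeg[1]->2; indeg[4]->1; indeg[5]->1; indeg[6]->0 | ready=[6] | order so far=[0, 2]
  pop 6: indeg[5]->0 | ready=[5] | order so far=[0, 2, 6]
  pop 5: indeg[3]->0 | ready=[3] | order so far=[0, 2, 6, 5]
  pop 3: indeg[1]->1; indeg[4]->0 | ready=[4] | order so far=[0, 2, 6, 5, 3]
  pop 4: indeg[1]->0 | ready=[1] | order so far=[0, 2, 6, 5, 3, 4]
  pop 1: no out-edges | ready=[] | order so far=[0, 2, 6, 5, 3, 4, 1]
New canonical toposort: [0, 2, 6, 5, 3, 4, 1]
Compare positions:
  Node 0: index 0 -> 0 (same)
  Node 1: index 6 -> 6 (same)
  Node 2: index 1 -> 1 (same)
  Node 3: index 4 -> 4 (same)
  Node 4: index 5 -> 5 (same)
  Node 5: index 3 -> 3 (same)
  Node 6: index 2 -> 2 (same)
Nodes that changed position: none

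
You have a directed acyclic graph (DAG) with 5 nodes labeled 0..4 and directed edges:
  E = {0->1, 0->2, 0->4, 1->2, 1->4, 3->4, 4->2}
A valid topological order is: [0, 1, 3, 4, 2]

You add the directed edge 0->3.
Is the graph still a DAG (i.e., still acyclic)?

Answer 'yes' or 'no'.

Given toposort: [0, 1, 3, 4, 2]
Position of 0: index 0; position of 3: index 2
New edge 0->3: forward
Forward edge: respects the existing order. Still a DAG, same toposort still valid.
Still a DAG? yes

Answer: yes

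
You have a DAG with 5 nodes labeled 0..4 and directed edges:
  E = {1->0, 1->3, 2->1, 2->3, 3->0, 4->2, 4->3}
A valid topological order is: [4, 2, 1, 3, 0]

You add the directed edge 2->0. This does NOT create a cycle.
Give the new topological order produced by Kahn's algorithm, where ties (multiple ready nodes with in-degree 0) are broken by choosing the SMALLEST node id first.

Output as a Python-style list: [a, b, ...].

Answer: [4, 2, 1, 3, 0]

Derivation:
Old toposort: [4, 2, 1, 3, 0]
Added edge: 2->0
Position of 2 (1) < position of 0 (4). Old order still valid.
Run Kahn's algorithm (break ties by smallest node id):
  initial in-degrees: [3, 1, 1, 3, 0]
  ready (indeg=0): [4]
  pop 4: indeg[2]->0; indeg[3]->2 | ready=[2] | order so far=[4]
  pop 2: indeg[0]->2; indeg[1]->0; indeg[3]->1 | ready=[1] | order so far=[4, 2]
  pop 1: indeg[0]->1; indeg[3]->0 | ready=[3] | order so far=[4, 2, 1]
  pop 3: indeg[0]->0 | ready=[0] | order so far=[4, 2, 1, 3]
  pop 0: no out-edges | ready=[] | order so far=[4, 2, 1, 3, 0]
  Result: [4, 2, 1, 3, 0]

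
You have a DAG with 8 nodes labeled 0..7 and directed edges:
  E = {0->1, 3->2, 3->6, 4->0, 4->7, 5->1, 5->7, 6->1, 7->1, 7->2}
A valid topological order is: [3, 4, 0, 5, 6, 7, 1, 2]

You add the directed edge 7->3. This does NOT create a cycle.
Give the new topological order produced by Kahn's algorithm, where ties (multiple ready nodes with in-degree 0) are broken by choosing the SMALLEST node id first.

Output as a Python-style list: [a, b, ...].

Answer: [4, 0, 5, 7, 3, 2, 6, 1]

Derivation:
Old toposort: [3, 4, 0, 5, 6, 7, 1, 2]
Added edge: 7->3
Position of 7 (5) > position of 3 (0). Must reorder: 7 must now come before 3.
Run Kahn's algorithm (break ties by smallest node id):
  initial in-degrees: [1, 4, 2, 1, 0, 0, 1, 2]
  ready (indeg=0): [4, 5]
  pop 4: indeg[0]->0; indeg[7]->1 | ready=[0, 5] | order so far=[4]
  pop 0: indeg[1]->3 | ready=[5] | order so far=[4, 0]
  pop 5: indeg[1]->2; indeg[7]->0 | ready=[7] | order so far=[4, 0, 5]
  pop 7: indeg[1]->1; indeg[2]->1; indeg[3]->0 | ready=[3] | order so far=[4, 0, 5, 7]
  pop 3: indeg[2]->0; indeg[6]->0 | ready=[2, 6] | order so far=[4, 0, 5, 7, 3]
  pop 2: no out-edges | ready=[6] | order so far=[4, 0, 5, 7, 3, 2]
  pop 6: indeg[1]->0 | ready=[1] | order so far=[4, 0, 5, 7, 3, 2, 6]
  pop 1: no out-edges | ready=[] | order so far=[4, 0, 5, 7, 3, 2, 6, 1]
  Result: [4, 0, 5, 7, 3, 2, 6, 1]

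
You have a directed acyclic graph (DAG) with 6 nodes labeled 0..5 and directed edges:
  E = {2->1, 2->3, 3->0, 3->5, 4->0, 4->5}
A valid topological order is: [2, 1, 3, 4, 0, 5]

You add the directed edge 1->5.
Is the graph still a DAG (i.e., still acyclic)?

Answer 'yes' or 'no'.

Answer: yes

Derivation:
Given toposort: [2, 1, 3, 4, 0, 5]
Position of 1: index 1; position of 5: index 5
New edge 1->5: forward
Forward edge: respects the existing order. Still a DAG, same toposort still valid.
Still a DAG? yes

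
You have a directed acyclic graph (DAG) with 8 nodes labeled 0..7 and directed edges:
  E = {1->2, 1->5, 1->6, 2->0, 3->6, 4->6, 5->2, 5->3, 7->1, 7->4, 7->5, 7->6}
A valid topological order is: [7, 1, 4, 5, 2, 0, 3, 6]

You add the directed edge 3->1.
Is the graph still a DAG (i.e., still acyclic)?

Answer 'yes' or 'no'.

Answer: no

Derivation:
Given toposort: [7, 1, 4, 5, 2, 0, 3, 6]
Position of 3: index 6; position of 1: index 1
New edge 3->1: backward (u after v in old order)
Backward edge: old toposort is now invalid. Check if this creates a cycle.
Does 1 already reach 3? Reachable from 1: [0, 1, 2, 3, 5, 6]. YES -> cycle!
Still a DAG? no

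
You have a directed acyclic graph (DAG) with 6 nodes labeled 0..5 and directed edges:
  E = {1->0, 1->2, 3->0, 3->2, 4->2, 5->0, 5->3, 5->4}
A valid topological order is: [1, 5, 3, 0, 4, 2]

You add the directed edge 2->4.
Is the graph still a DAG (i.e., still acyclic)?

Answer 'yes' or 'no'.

Answer: no

Derivation:
Given toposort: [1, 5, 3, 0, 4, 2]
Position of 2: index 5; position of 4: index 4
New edge 2->4: backward (u after v in old order)
Backward edge: old toposort is now invalid. Check if this creates a cycle.
Does 4 already reach 2? Reachable from 4: [2, 4]. YES -> cycle!
Still a DAG? no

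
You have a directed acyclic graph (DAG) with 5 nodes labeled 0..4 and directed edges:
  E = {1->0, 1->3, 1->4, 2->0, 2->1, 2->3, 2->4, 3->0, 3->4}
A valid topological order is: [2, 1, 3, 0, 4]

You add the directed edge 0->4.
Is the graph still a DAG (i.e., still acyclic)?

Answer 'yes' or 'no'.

Answer: yes

Derivation:
Given toposort: [2, 1, 3, 0, 4]
Position of 0: index 3; position of 4: index 4
New edge 0->4: forward
Forward edge: respects the existing order. Still a DAG, same toposort still valid.
Still a DAG? yes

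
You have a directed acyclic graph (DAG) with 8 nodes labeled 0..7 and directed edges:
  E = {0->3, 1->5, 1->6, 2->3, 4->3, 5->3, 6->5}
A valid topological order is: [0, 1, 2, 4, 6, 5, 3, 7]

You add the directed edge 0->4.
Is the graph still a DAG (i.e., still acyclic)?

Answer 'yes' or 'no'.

Given toposort: [0, 1, 2, 4, 6, 5, 3, 7]
Position of 0: index 0; position of 4: index 3
New edge 0->4: forward
Forward edge: respects the existing order. Still a DAG, same toposort still valid.
Still a DAG? yes

Answer: yes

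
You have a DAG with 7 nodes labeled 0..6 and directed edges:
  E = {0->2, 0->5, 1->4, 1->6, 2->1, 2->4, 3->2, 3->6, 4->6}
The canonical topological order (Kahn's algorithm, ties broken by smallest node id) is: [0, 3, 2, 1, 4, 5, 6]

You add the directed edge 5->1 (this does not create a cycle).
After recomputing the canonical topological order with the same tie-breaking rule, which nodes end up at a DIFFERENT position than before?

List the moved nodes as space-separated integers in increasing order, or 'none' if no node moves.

Answer: 1 4 5

Derivation:
Old toposort: [0, 3, 2, 1, 4, 5, 6]
Added edge 5->1
Recompute Kahn (smallest-id tiebreak):
  initial in-degrees: [0, 2, 2, 0, 2, 1, 3]
  ready (indeg=0): [0, 3]
  pop 0: indeg[2]->1; indeg[5]->0 | ready=[3, 5] | order so far=[0]
  pop 3: indeg[2]->0; indeg[6]->2 | ready=[2, 5] | order so far=[0, 3]
  pop 2: indeg[1]->1; indeg[4]->1 | ready=[5] | order so far=[0, 3, 2]
  pop 5: indeg[1]->0 | ready=[1] | order so far=[0, 3, 2, 5]
  pop 1: indeg[4]->0; indeg[6]->1 | ready=[4] | order so far=[0, 3, 2, 5, 1]
  pop 4: indeg[6]->0 | ready=[6] | order so far=[0, 3, 2, 5, 1, 4]
  pop 6: no out-edges | ready=[] | order so far=[0, 3, 2, 5, 1, 4, 6]
New canonical toposort: [0, 3, 2, 5, 1, 4, 6]
Compare positions:
  Node 0: index 0 -> 0 (same)
  Node 1: index 3 -> 4 (moved)
  Node 2: index 2 -> 2 (same)
  Node 3: index 1 -> 1 (same)
  Node 4: index 4 -> 5 (moved)
  Node 5: index 5 -> 3 (moved)
  Node 6: index 6 -> 6 (same)
Nodes that changed position: 1 4 5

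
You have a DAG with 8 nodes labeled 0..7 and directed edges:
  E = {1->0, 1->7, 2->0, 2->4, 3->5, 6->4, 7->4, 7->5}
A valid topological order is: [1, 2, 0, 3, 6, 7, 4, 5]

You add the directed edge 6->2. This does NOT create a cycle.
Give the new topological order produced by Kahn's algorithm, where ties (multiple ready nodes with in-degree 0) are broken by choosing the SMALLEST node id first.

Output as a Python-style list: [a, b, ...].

Old toposort: [1, 2, 0, 3, 6, 7, 4, 5]
Added edge: 6->2
Position of 6 (4) > position of 2 (1). Must reorder: 6 must now come before 2.
Run Kahn's algorithm (break ties by smallest node id):
  initial in-degrees: [2, 0, 1, 0, 3, 2, 0, 1]
  ready (indeg=0): [1, 3, 6]
  pop 1: indeg[0]->1; indeg[7]->0 | ready=[3, 6, 7] | order so far=[1]
  pop 3: indeg[5]->1 | ready=[6, 7] | order so far=[1, 3]
  pop 6: indeg[2]->0; indeg[4]->2 | ready=[2, 7] | order so far=[1, 3, 6]
  pop 2: indeg[0]->0; indeg[4]->1 | ready=[0, 7] | order so far=[1, 3, 6, 2]
  pop 0: no out-edges | ready=[7] | order so far=[1, 3, 6, 2, 0]
  pop 7: indeg[4]->0; indeg[5]->0 | ready=[4, 5] | order so far=[1, 3, 6, 2, 0, 7]
  pop 4: no out-edges | ready=[5] | order so far=[1, 3, 6, 2, 0, 7, 4]
  pop 5: no out-edges | ready=[] | order so far=[1, 3, 6, 2, 0, 7, 4, 5]
  Result: [1, 3, 6, 2, 0, 7, 4, 5]

Answer: [1, 3, 6, 2, 0, 7, 4, 5]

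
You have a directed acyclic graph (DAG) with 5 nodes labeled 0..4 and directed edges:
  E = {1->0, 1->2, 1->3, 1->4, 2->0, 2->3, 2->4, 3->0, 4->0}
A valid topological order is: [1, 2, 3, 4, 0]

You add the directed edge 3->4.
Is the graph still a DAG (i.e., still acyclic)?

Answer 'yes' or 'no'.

Answer: yes

Derivation:
Given toposort: [1, 2, 3, 4, 0]
Position of 3: index 2; position of 4: index 3
New edge 3->4: forward
Forward edge: respects the existing order. Still a DAG, same toposort still valid.
Still a DAG? yes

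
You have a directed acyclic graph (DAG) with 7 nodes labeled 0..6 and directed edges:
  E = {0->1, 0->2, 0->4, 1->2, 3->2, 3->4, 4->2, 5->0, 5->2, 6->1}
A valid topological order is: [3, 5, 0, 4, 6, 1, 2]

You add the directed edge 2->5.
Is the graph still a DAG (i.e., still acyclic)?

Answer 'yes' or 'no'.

Answer: no

Derivation:
Given toposort: [3, 5, 0, 4, 6, 1, 2]
Position of 2: index 6; position of 5: index 1
New edge 2->5: backward (u after v in old order)
Backward edge: old toposort is now invalid. Check if this creates a cycle.
Does 5 already reach 2? Reachable from 5: [0, 1, 2, 4, 5]. YES -> cycle!
Still a DAG? no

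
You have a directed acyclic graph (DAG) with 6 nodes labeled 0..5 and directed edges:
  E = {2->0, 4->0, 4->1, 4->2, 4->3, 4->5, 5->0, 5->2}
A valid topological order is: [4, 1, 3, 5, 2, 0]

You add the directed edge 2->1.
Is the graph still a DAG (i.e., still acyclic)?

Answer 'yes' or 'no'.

Given toposort: [4, 1, 3, 5, 2, 0]
Position of 2: index 4; position of 1: index 1
New edge 2->1: backward (u after v in old order)
Backward edge: old toposort is now invalid. Check if this creates a cycle.
Does 1 already reach 2? Reachable from 1: [1]. NO -> still a DAG (reorder needed).
Still a DAG? yes

Answer: yes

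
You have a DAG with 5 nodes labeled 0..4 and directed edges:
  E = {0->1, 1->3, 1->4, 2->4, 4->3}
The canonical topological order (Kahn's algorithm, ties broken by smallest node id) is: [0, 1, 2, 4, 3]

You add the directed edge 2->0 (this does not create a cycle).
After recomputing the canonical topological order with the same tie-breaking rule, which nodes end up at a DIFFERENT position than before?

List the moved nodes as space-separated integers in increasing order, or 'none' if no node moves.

Old toposort: [0, 1, 2, 4, 3]
Added edge 2->0
Recompute Kahn (smallest-id tiebreak):
  initial in-degrees: [1, 1, 0, 2, 2]
  ready (indeg=0): [2]
  pop 2: indeg[0]->0; indeg[4]->1 | ready=[0] | order so far=[2]
  pop 0: indeg[1]->0 | ready=[1] | order so far=[2, 0]
  pop 1: indeg[3]->1; indeg[4]->0 | ready=[4] | order so far=[2, 0, 1]
  pop 4: indeg[3]->0 | ready=[3] | order so far=[2, 0, 1, 4]
  pop 3: no out-edges | ready=[] | order so far=[2, 0, 1, 4, 3]
New canonical toposort: [2, 0, 1, 4, 3]
Compare positions:
  Node 0: index 0 -> 1 (moved)
  Node 1: index 1 -> 2 (moved)
  Node 2: index 2 -> 0 (moved)
  Node 3: index 4 -> 4 (same)
  Node 4: index 3 -> 3 (same)
Nodes that changed position: 0 1 2

Answer: 0 1 2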